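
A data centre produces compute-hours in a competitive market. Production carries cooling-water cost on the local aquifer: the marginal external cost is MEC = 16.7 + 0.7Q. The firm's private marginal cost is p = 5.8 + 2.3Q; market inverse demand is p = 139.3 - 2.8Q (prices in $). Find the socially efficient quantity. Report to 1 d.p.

Social marginal cost = private MC + MEC = 22.5 + 3.0Q.
Set SMC = demand: 22.5 + 3.0Q = 139.3 - 2.8Q → Q* = 20.1379.

Q* = 20.1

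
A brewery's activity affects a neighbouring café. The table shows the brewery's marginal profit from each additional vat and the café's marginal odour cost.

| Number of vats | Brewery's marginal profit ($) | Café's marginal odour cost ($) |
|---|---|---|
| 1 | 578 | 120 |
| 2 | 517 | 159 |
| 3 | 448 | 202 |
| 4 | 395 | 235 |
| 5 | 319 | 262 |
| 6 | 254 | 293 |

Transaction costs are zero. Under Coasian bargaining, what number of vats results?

5

Bargaining reaches the level where marginal profit last exceeds marginal odour cost.
That holds through level 5 (319 ≥ 262) but not at 6 (254 < 293).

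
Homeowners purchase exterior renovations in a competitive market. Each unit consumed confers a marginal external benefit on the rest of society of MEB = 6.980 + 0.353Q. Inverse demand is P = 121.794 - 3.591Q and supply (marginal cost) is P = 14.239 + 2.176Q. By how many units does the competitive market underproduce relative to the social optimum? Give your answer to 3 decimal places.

2.505 units

Market equilibrium (private): 14.239 + 2.176Q = 121.794 - 3.591Q → Q_m = 18.6501.
Social marginal benefit = demand + MEB = 128.774 - 3.238Q.
Set SMB = MC: 128.774 - 3.238Q = 14.239 + 2.176Q → Q* = 21.1553.
Gap = |18.6501 − 21.1553| = 2.5052.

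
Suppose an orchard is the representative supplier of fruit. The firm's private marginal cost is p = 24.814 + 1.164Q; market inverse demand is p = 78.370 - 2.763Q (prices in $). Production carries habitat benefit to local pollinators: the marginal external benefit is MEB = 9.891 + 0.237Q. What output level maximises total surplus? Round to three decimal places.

Social marginal cost = private MC − MEB = 14.923 + 0.927Q.
Set SMC = demand: 14.923 + 0.927Q = 78.370 - 2.763Q → Q* = 17.1943.

Q* = 17.194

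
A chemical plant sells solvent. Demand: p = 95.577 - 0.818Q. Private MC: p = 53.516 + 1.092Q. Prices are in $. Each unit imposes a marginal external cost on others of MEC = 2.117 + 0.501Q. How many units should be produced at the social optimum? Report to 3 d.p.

Q* = 16.567

Social marginal cost = private MC + MEC = 55.633 + 1.593Q.
Set SMC = demand: 55.633 + 1.593Q = 95.577 - 0.818Q → Q* = 16.5674.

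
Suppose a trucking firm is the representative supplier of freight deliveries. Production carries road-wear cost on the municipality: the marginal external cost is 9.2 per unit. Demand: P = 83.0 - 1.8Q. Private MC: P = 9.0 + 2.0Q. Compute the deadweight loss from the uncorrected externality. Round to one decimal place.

Market equilibrium (private): 9.0 + 2.0Q = 83.0 - 1.8Q → Q_m = 19.4737.
Social marginal cost = private MC + MEC = 18.2 + 2.0Q.
Set SMC = demand: 18.2 + 2.0Q = 83.0 - 1.8Q → Q* = 17.0526.
The welfare-loss triangle has base |Q_m − Q*| and height MEC(Q_m) (the vertical gap between SMC and demand is zero at Q* and MEC at Q_m).
DWL = ½ × 2.4211 × 9.2000 = 11.1371.

DWL = 11.1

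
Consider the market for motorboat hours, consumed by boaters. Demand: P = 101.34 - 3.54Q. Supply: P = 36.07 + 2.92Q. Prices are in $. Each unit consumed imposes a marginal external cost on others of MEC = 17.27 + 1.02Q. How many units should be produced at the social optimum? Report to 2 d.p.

Q* = 6.42

Social marginal benefit = demand − MEC = 84.07 - 4.56Q.
Set SMB = MC: 84.07 - 4.56Q = 36.07 + 2.92Q → Q* = 6.4171.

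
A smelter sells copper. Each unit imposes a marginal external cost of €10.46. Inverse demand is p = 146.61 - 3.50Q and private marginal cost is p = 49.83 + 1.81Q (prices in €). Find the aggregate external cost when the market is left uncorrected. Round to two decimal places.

Market equilibrium (private): 49.83 + 1.81Q = 146.61 - 3.50Q → Q_m = 18.2260.
Total external cost = MEC × Q_m = 10.46 × 18.2260 = 190.6440.

€190.64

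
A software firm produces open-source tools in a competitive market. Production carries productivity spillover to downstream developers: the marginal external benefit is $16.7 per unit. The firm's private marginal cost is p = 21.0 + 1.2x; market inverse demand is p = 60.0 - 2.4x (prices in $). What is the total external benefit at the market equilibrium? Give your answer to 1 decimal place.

Market equilibrium (private): 21.0 + 1.2x = 60.0 - 2.4x → x_m = 10.8333.
Total external benefit = MEB × x_m = 16.7 × 10.8333 = 180.9161.

$180.9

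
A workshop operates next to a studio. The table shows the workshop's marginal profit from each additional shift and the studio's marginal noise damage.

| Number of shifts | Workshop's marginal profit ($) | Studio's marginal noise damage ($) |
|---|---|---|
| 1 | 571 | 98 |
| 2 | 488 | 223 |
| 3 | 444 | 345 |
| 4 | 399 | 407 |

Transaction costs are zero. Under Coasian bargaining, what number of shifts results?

3

Bargaining reaches the level where marginal profit last exceeds marginal noise damage.
That holds through level 3 (444 ≥ 345) but not at 4 (399 < 407).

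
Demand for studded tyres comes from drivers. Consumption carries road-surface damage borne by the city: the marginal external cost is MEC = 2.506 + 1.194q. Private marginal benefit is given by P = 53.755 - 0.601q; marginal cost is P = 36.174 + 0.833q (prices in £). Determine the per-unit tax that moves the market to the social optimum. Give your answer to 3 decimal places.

tax = £9.355 per unit

Social marginal benefit = demand − MEC = 51.249 - 1.795q.
Set SMB = MC: 51.249 - 1.795q = 36.174 + 0.833q → q* = 5.7363.
The Pigouvian tax equals MEC at q*: 2.506 + 1.194×5.7363 = 9.3551.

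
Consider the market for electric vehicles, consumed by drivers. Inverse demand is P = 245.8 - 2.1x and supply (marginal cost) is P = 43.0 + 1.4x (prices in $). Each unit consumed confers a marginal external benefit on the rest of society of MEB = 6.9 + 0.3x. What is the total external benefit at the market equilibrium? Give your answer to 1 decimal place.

Market equilibrium (private): 43.0 + 1.4x = 245.8 - 2.1x → x_m = 57.9429.
Total external benefit = ∫₀^{x_m} (6.9 + 0.3x) dx = 6.9×57.9429 + ½×0.3×57.9429² = 903.4130.

$903.4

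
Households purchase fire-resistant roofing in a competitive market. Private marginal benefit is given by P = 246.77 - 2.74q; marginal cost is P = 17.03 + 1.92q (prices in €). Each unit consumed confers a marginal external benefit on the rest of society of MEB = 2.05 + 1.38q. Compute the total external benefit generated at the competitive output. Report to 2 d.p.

€1778.13

Market equilibrium (private): 17.03 + 1.92q = 246.77 - 2.74q → q_m = 49.3004.
Total external benefit = ∫₀^{q_m} (2.05 + 1.38q) dq = 2.05×49.3004 + ½×1.38×49.3004² = 1778.1311.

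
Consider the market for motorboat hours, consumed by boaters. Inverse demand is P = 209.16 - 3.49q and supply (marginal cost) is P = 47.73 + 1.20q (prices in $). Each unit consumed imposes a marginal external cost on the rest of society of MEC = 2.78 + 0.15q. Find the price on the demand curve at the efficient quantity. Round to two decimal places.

Social marginal benefit = demand − MEC = 206.38 - 3.64q.
Set SMB = MC: 206.38 - 3.64q = 47.73 + 1.20q → q* = 32.7789.
Consumer price on the demand curve at q*: 209.16 − 3.49×32.7789 = 94.7616.

P = $94.76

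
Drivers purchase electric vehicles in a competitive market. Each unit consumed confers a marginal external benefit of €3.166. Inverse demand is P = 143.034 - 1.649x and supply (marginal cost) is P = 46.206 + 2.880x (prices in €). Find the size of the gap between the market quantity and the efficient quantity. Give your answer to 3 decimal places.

0.699 units

Market equilibrium (private): 46.206 + 2.880x = 143.034 - 1.649x → x_m = 21.3796.
Social marginal benefit = demand + MEB = 146.200 - 1.649x.
Set SMB = MC: 146.200 - 1.649x = 46.206 + 2.880x → x* = 22.0786.
Gap = |21.3796 − 22.0786| = 0.6990.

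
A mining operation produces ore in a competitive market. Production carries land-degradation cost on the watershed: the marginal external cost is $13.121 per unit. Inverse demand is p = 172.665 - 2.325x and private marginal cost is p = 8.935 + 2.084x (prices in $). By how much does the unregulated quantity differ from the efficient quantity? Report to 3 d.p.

2.976 units

Market equilibrium (private): 8.935 + 2.084x = 172.665 - 2.325x → x_m = 37.1354.
Social marginal cost = private MC + MEC = 22.056 + 2.084x.
Set SMC = demand: 22.056 + 2.084x = 172.665 - 2.325x → x* = 34.1594.
Gap = |37.1354 − 34.1594| = 2.9760.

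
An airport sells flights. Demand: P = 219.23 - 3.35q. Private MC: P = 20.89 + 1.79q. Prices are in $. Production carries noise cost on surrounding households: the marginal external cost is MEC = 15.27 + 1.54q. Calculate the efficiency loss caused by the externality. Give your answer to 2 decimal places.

DWL = $417.61

Market equilibrium (private): 20.89 + 1.79q = 219.23 - 3.35q → q_m = 38.5875.
Social marginal cost = private MC + MEC = 36.16 + 3.33q.
Set SMC = demand: 36.16 + 3.33q = 219.23 - 3.35q → q* = 27.4057.
Height of the DWL triangle at q_m is SMC(q_m) − demand(q_m) = MEC(q_m) = 74.6948.
DWL = ½ × 11.1818 × 74.6948 = 417.6112.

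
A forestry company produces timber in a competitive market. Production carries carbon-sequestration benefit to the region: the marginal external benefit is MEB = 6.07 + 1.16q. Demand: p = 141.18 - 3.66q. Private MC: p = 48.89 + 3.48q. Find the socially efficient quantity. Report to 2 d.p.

Social marginal cost = private MC − MEB = 42.82 + 2.32q.
Set SMC = demand: 42.82 + 2.32q = 141.18 - 3.66q → q* = 16.4482.

q* = 16.45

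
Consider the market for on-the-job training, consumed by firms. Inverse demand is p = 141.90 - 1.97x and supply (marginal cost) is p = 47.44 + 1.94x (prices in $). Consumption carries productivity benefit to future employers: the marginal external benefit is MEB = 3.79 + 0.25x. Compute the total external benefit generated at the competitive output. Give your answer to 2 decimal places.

$164.52

Market equilibrium (private): 47.44 + 1.94x = 141.90 - 1.97x → x_m = 24.1586.
Total external benefit = ∫₀^{x_m} (3.79 + 0.25x) dx = 3.79×24.1586 + ½×0.25×24.1586² = 164.5158.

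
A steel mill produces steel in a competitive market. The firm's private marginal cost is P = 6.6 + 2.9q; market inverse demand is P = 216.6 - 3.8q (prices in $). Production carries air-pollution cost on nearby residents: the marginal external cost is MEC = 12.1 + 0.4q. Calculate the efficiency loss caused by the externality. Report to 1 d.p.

Market equilibrium (private): 6.6 + 2.9q = 216.6 - 3.8q → q_m = 31.3433.
Social marginal cost = private MC + MEC = 18.7 + 3.3q.
Set SMC = demand: 18.7 + 3.3q = 216.6 - 3.8q → q* = 27.8732.
Height of the DWL triangle at q_m is SMC(q_m) − demand(q_m) = MEC(q_m) = 24.6373.
DWL = ½ × 3.4701 × 24.6373 = 42.7469.

DWL = $42.7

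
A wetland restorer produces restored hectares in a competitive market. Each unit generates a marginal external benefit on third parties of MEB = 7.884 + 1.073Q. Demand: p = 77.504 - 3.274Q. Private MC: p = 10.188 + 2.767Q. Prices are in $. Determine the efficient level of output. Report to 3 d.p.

Social marginal cost = private MC − MEB = 2.304 + 1.694Q.
Set SMC = demand: 2.304 + 1.694Q = 77.504 - 3.274Q → Q* = 15.1369.

Q* = 15.137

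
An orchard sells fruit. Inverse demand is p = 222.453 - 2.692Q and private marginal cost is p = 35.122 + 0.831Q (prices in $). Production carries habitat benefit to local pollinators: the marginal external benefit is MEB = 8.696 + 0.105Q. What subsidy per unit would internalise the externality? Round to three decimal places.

Social marginal cost = private MC − MEB = 26.426 + 0.726Q.
Set SMC = demand: 26.426 + 0.726Q = 222.453 - 2.692Q → Q* = 57.3514.
The Pigouvian subsidy equals MEB at Q*: 8.696 + 0.105×57.3514 = 14.7179.

subsidy = $14.718 per unit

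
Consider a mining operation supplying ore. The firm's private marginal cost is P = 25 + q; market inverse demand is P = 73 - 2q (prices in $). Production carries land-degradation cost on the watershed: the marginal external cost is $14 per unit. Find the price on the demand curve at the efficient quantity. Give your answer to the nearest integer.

Social marginal cost = private MC + MEC = 39 + q.
Set SMC = demand: 39 + q = 73 - 2q → q* = 11.3333.
Consumer price on the demand curve at q*: 73 − 2×11.3333 = 50.3334.

P = $50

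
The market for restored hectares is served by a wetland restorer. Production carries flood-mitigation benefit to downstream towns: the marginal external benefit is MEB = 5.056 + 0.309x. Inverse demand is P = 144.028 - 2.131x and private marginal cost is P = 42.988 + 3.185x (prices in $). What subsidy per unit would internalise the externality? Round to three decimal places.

subsidy = $11.604 per unit

Social marginal cost = private MC − MEB = 37.932 + 2.876x.
Set SMC = demand: 37.932 + 2.876x = 144.028 - 2.131x → x* = 21.1895.
The Pigouvian subsidy equals MEB at x*: 5.056 + 0.309×21.1895 = 11.6036.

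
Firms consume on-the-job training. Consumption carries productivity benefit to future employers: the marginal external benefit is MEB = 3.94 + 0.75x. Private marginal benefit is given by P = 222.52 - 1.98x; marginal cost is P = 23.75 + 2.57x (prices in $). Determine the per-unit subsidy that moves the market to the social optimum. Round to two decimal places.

Social marginal benefit = demand + MEB = 226.46 - 1.23x.
Set SMB = MC: 226.46 - 1.23x = 23.75 + 2.57x → x* = 53.3447.
The Pigouvian subsidy equals MEB at x*: 3.94 + 0.75×53.3447 = 43.9485.

subsidy = $43.95 per unit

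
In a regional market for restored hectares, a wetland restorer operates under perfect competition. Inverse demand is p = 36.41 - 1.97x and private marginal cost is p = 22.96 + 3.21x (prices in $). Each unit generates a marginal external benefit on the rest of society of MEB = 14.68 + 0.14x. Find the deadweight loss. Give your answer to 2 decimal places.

DWL = $22.45

Market equilibrium (private): 22.96 + 3.21x = 36.41 - 1.97x → x_m = 2.5965.
Social marginal cost = private MC − MEB = 8.28 + 3.07x.
Set SMC = demand: 8.28 + 3.07x = 36.41 - 1.97x → x* = 5.5813.
Between x* and x_m the wedge demand − SMC runs linearly from 0 to MEB(x_m), so the loss is a triangle.
DWL = ½ × 2.9848 × 15.0435 = 22.4509.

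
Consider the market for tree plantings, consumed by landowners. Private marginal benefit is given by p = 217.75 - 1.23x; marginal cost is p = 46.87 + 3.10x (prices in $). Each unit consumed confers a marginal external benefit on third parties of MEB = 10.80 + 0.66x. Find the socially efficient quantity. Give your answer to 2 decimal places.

Social marginal benefit = demand + MEB = 228.55 - 0.57x.
Set SMB = MC: 228.55 - 0.57x = 46.87 + 3.10x → x* = 49.5041.

x* = 49.50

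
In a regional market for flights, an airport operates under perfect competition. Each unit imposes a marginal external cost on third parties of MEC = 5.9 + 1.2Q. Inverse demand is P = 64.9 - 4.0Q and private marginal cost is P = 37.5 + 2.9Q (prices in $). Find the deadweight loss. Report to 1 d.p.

DWL = $7.0

Market equilibrium (private): 37.5 + 2.9Q = 64.9 - 4.0Q → Q_m = 3.9710.
Social marginal cost = private MC + MEC = 43.4 + 4.1Q.
Set SMC = demand: 43.4 + 4.1Q = 64.9 - 4.0Q → Q* = 2.6543.
The welfare-loss triangle has base |Q_m − Q*| and height MEC(Q_m) (the vertical gap between SMC and demand is zero at Q* and MEC at Q_m).
DWL = ½ × 1.3167 × 10.6652 = 7.0214.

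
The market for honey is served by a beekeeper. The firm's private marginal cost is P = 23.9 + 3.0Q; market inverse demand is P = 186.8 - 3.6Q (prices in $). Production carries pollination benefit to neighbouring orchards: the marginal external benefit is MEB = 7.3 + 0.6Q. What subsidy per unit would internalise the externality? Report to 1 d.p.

subsidy = $24.3 per unit

Social marginal cost = private MC − MEB = 16.6 + 2.4Q.
Set SMC = demand: 16.6 + 2.4Q = 186.8 - 3.6Q → Q* = 28.3667.
The Pigouvian subsidy equals MEB at Q*: 7.3 + 0.6×28.3667 = 24.3200.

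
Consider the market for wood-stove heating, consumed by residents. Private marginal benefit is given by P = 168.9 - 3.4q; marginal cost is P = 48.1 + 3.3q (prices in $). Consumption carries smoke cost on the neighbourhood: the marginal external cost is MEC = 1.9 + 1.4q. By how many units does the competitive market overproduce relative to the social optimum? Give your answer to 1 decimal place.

3.4 units

Market equilibrium (private): 48.1 + 3.3q = 168.9 - 3.4q → q_m = 18.0299.
Social marginal benefit = demand − MEC = 167.0 - 4.8q.
Set SMB = MC: 167.0 - 4.8q = 48.1 + 3.3q → q* = 14.6790.
Gap = |18.0299 − 14.6790| = 3.3509.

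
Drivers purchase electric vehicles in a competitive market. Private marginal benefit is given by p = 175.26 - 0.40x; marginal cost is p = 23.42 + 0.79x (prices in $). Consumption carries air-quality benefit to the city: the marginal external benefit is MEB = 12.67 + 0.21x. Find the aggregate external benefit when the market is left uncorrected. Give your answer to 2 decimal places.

$3326.14

Market equilibrium (private): 23.42 + 0.79x = 175.26 - 0.40x → x_m = 127.5966.
Total external benefit = ∫₀^{x_m} (12.67 + 0.21x) dx = 12.67×127.5966 + ½×0.21×127.5966² = 3326.1426.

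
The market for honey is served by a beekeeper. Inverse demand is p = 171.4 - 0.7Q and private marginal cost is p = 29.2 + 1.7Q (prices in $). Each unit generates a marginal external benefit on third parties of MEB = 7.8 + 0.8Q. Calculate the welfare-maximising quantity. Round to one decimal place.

Q* = 93.8

Social marginal cost = private MC − MEB = 21.4 + 0.9Q.
Set SMC = demand: 21.4 + 0.9Q = 171.4 - 0.7Q → Q* = 93.7500.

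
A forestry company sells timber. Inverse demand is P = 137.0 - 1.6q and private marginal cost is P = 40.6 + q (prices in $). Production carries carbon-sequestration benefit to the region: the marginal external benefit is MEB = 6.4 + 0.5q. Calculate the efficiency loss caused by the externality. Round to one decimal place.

Market equilibrium (private): 40.6 + q = 137.0 - 1.6q → q_m = 37.0769.
Social marginal cost = private MC − MEB = 34.2 + 0.5q.
Set SMC = demand: 34.2 + 0.5q = 137.0 - 1.6q → q* = 48.9524.
The loss is the area between SMC and demand from q* to q_m; with linear curves that's a triangle of height MEB(q_m).
DWL = ½ × 11.8755 × 24.9385 = 148.0786.

DWL = $148.1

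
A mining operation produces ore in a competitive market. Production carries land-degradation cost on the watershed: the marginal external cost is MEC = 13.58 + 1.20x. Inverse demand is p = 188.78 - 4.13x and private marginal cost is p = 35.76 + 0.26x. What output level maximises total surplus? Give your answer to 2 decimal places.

x* = 24.94

Social marginal cost = private MC + MEC = 49.34 + 1.46x.
Set SMC = demand: 49.34 + 1.46x = 188.78 - 4.13x → x* = 24.9445.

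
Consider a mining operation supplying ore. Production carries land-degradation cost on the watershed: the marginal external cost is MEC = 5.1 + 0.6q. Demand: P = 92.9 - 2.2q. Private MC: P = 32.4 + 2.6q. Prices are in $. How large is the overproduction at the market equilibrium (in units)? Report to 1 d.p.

2.3 units

Market equilibrium (private): 32.4 + 2.6q = 92.9 - 2.2q → q_m = 12.6042.
Social marginal cost = private MC + MEC = 37.5 + 3.2q.
Set SMC = demand: 37.5 + 3.2q = 92.9 - 2.2q → q* = 10.2593.
Gap = |12.6042 − 10.2593| = 2.3449.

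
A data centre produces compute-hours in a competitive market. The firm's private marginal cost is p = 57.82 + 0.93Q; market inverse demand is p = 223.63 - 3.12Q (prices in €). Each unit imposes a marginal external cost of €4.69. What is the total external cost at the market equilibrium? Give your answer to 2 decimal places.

€192.01

Market equilibrium (private): 57.82 + 0.93Q = 223.63 - 3.12Q → Q_m = 40.9407.
Total external cost = MEC × Q_m = 4.69 × 40.9407 = 192.0119.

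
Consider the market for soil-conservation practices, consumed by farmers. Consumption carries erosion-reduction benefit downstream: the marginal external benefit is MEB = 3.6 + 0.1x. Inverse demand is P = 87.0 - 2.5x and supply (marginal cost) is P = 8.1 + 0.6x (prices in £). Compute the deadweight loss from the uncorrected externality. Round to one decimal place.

Market equilibrium (private): 8.1 + 0.6x = 87.0 - 2.5x → x_m = 25.4516.
Social marginal benefit = demand + MEB = 90.6 - 2.4x.
Set SMB = MC: 90.6 - 2.4x = 8.1 + 0.6x → x* = 27.5000.
Between x* and x_m the wedge SMB − MC runs linearly from 0 to MEB(x_m), so the loss is a triangle.
DWL = ½ × 2.0484 × 6.1452 = 6.2939.

DWL = £6.3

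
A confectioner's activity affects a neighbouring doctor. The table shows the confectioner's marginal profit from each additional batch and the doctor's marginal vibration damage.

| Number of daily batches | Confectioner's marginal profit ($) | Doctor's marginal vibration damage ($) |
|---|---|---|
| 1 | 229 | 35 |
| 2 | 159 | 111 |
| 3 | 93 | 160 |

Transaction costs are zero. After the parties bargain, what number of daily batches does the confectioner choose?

2

Bargaining reaches the level where marginal profit last exceeds marginal vibration damage.
That holds through level 2 (159 ≥ 111) but not at 3 (93 < 160).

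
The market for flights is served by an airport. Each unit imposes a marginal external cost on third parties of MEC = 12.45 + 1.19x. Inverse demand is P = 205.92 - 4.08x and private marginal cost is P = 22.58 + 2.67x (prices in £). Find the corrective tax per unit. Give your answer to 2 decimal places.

tax = £38.06 per unit

Social marginal cost = private MC + MEC = 35.03 + 3.86x.
Set SMC = demand: 35.03 + 3.86x = 205.92 - 4.08x → x* = 21.5227.
The Pigouvian tax equals MEC at x*: 12.45 + 1.19×21.5227 = 38.0620.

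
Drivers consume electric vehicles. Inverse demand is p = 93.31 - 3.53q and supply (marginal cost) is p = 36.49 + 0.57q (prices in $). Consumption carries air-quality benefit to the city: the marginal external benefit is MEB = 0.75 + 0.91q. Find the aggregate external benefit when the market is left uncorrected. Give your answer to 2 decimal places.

$97.78

Market equilibrium (private): 36.49 + 0.57q = 93.31 - 3.53q → q_m = 13.8585.
Total external benefit = ∫₀^{q_m} (0.75 + 0.91q) dq = 0.75×13.8585 + ½×0.91×13.8585² = 97.7803.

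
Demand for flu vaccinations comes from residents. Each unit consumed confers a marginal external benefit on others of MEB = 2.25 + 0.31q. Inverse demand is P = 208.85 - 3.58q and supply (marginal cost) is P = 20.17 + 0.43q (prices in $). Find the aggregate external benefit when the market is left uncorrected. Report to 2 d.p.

$449.03

Market equilibrium (private): 20.17 + 0.43q = 208.85 - 3.58q → q_m = 47.0524.
Total external benefit = ∫₀^{q_m} (2.25 + 0.31q) dq = 2.25×47.0524 + ½×0.31×47.0524² = 449.0268.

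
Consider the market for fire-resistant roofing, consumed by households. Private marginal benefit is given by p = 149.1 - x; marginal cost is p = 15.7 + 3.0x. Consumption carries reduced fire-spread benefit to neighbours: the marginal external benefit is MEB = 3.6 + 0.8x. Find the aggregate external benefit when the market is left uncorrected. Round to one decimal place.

Market equilibrium (private): 15.7 + 3.0x = 149.1 - x → x_m = 33.3500.
Total external benefit = ∫₀^{x_m} (3.6 + 0.8x) dx = 3.6×33.3500 + ½×0.8×33.3500² = 564.9490.

564.9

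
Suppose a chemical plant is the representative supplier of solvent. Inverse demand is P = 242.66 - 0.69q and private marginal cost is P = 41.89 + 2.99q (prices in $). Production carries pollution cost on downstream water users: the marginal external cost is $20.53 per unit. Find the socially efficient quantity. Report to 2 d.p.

q* = 48.98

Social marginal cost = private MC + MEC = 62.42 + 2.99q.
Set SMC = demand: 62.42 + 2.99q = 242.66 - 0.69q → q* = 48.9783.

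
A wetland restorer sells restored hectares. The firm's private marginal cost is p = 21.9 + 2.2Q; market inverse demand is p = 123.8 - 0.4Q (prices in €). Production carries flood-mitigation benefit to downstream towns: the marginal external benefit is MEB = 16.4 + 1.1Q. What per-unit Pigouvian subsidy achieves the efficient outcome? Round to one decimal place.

Social marginal cost = private MC − MEB = 5.5 + 1.1Q.
Set SMC = demand: 5.5 + 1.1Q = 123.8 - 0.4Q → Q* = 78.8667.
The Pigouvian subsidy equals MEB at Q*: 16.4 + 1.1×78.8667 = 103.1534.

subsidy = €103.2 per unit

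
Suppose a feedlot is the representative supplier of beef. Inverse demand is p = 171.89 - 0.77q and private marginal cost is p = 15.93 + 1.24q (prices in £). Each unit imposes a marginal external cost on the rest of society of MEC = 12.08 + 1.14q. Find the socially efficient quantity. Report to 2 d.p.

q* = 45.68

Social marginal cost = private MC + MEC = 28.01 + 2.38q.
Set SMC = demand: 28.01 + 2.38q = 171.89 - 0.77q → q* = 45.6762.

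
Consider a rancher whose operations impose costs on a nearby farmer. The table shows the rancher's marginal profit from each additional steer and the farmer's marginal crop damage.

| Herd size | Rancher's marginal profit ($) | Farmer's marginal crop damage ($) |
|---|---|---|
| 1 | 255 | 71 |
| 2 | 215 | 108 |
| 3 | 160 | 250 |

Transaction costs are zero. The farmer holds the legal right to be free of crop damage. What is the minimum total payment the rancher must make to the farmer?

$179

Efficient level: marginal profit ≥ marginal crop damage through level 2, so k* = 2.
With the farmer holding the right, the rancher must at least compensate total damage at k*: 71 + 108 = 179.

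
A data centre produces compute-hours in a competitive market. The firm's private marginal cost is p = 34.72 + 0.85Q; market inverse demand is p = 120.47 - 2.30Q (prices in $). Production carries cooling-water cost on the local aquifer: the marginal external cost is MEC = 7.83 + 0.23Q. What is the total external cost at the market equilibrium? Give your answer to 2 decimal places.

Market equilibrium (private): 34.72 + 0.85Q = 120.47 - 2.30Q → Q_m = 27.2222.
Total external cost = ∫₀^{Q_m} (7.83 + 0.23Q) dQ = 7.83×27.2222 + ½×0.23×27.2222² = 298.3704.

$298.37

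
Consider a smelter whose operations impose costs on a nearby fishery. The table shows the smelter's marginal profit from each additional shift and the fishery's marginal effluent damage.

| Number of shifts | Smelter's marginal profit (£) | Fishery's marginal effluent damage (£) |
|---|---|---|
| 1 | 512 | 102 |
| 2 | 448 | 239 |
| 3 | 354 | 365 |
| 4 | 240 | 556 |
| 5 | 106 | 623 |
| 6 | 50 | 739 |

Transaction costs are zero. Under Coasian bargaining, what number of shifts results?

Bargaining reaches the level where marginal profit last exceeds marginal effluent damage.
That holds through level 2 (448 ≥ 239) but not at 3 (354 < 365).

2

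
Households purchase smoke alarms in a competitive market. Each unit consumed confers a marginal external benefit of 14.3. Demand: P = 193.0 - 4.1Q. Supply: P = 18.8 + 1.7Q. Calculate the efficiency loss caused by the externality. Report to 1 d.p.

DWL = 17.6

Market equilibrium (private): 18.8 + 1.7Q = 193.0 - 4.1Q → Q_m = 30.0345.
Social marginal benefit = demand + MEB = 207.3 - 4.1Q.
Set SMB = MC: 207.3 - 4.1Q = 18.8 + 1.7Q → Q* = 32.5000.
Height of the DWL triangle at Q_m is SMB(Q_m) − MC(Q_m) = MEB(Q_m) = 14.3000.
DWL = ½ × 2.4655 × 14.3000 = 17.6283.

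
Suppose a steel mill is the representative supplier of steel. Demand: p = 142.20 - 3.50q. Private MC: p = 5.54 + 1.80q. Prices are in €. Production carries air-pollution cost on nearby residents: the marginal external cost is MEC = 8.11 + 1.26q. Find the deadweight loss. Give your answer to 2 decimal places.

DWL = €125.63

Market equilibrium (private): 5.54 + 1.80q = 142.20 - 3.50q → q_m = 25.7849.
Social marginal cost = private MC + MEC = 13.65 + 3.06q.
Set SMC = demand: 13.65 + 3.06q = 142.20 - 3.50q → q* = 19.5960.
Height of the DWL triangle at q_m is SMC(q_m) − demand(q_m) = MEC(q_m) = 40.5990.
DWL = ½ × 6.1889 × 40.5990 = 125.6316.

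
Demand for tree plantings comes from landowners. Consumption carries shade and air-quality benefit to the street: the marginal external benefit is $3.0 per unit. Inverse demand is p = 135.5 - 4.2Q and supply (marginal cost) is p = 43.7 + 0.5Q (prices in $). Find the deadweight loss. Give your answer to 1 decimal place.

DWL = $1.0

Market equilibrium (private): 43.7 + 0.5Q = 135.5 - 4.2Q → Q_m = 19.5319.
Social marginal benefit = demand + MEB = 138.5 - 4.2Q.
Set SMB = MC: 138.5 - 4.2Q = 43.7 + 0.5Q → Q* = 20.1702.
The loss is the area between SMB and MC from Q* to Q_m; with linear curves that's a triangle of height MEB(Q_m).
DWL = ½ × 0.6383 × 3.0000 = 0.9575.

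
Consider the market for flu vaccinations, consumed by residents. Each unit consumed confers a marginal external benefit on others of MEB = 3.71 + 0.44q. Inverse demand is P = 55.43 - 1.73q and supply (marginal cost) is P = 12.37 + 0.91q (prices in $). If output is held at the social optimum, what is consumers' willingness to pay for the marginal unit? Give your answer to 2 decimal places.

P = $18.65

Social marginal benefit = demand + MEB = 59.14 - 1.29q.
Set SMB = MC: 59.14 - 1.29q = 12.37 + 0.91q → q* = 21.2591.
Consumer price on the demand curve at q*: 55.43 − 1.73×21.2591 = 18.6518.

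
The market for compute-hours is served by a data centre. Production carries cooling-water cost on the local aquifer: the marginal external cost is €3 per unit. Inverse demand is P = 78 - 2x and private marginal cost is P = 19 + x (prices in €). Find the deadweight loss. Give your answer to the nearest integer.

Market equilibrium (private): 19 + x = 78 - 2x → x_m = 19.6667.
Social marginal cost = private MC + MEC = 22 + x.
Set SMC = demand: 22 + x = 78 - 2x → x* = 18.6667.
Height of the DWL triangle at x_m is SMC(x_m) − demand(x_m) = MEC(x_m) = 3.0000.
DWL = ½ × 1.0000 × 3.0000 = 1.5000.

DWL = €2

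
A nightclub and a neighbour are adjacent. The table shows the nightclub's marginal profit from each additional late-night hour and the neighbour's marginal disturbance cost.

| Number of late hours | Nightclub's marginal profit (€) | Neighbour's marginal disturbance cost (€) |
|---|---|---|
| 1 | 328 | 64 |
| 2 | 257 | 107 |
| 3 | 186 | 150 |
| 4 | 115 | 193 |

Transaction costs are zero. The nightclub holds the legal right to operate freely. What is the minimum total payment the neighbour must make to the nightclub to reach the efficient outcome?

€115

Left alone the nightclub would choose level 4 (marginal profit stays positive).
Efficient level: k* = 3 (marginal profit ≥ marginal disturbance cost through 3).
The neighbour must at least cover the nightclub's forgone profit from cutting 4→3: 115 = 115.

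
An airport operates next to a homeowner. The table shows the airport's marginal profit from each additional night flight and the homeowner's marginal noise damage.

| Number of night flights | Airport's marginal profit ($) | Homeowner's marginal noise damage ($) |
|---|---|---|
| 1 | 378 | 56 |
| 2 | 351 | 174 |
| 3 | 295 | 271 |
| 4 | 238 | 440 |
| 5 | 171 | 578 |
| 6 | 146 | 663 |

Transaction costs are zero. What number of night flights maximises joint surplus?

Bargaining reaches the level where marginal profit last exceeds marginal noise damage.
That holds through level 3 (295 ≥ 271) but not at 4 (238 < 440).

3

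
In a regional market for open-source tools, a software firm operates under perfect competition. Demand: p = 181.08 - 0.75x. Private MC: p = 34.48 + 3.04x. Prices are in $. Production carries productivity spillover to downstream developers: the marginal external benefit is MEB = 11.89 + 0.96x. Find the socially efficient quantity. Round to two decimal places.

Social marginal cost = private MC − MEB = 22.59 + 2.08x.
Set SMC = demand: 22.59 + 2.08x = 181.08 - 0.75x → x* = 56.0035.

x* = 56.00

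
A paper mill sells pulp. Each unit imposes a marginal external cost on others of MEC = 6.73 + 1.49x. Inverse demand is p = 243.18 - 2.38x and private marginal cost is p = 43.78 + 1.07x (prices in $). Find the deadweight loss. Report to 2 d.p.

DWL = $872.54

Market equilibrium (private): 43.78 + 1.07x = 243.18 - 2.38x → x_m = 57.7971.
Social marginal cost = private MC + MEC = 50.51 + 2.56x.
Set SMC = demand: 50.51 + 2.56x = 243.18 - 2.38x → x* = 39.0020.
Height of the DWL triangle at x_m is SMC(x_m) − demand(x_m) = MEC(x_m) = 92.8477.
DWL = ½ × 18.7951 × 92.8477 = 872.5409.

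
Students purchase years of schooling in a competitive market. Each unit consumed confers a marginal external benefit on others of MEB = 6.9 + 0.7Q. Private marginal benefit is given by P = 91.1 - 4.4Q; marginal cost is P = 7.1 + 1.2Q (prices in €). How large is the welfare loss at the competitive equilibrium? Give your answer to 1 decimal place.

DWL = €30.9

Market equilibrium (private): 7.1 + 1.2Q = 91.1 - 4.4Q → Q_m = 15.0000.
Social marginal benefit = demand + MEB = 98.0 - 3.7Q.
Set SMB = MC: 98.0 - 3.7Q = 7.1 + 1.2Q → Q* = 18.5510.
Height of the DWL triangle at Q_m is SMB(Q_m) − MC(Q_m) = MEB(Q_m) = 17.4000.
DWL = ½ × 3.5510 × 17.4000 = 30.8937.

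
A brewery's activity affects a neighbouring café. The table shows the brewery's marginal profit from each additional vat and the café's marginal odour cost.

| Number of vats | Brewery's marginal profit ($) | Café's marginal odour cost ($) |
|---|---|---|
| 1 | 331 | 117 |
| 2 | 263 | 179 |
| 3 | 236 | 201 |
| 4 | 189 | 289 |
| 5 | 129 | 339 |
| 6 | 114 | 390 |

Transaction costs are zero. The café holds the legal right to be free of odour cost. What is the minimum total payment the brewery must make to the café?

Efficient level: marginal profit ≥ marginal odour cost through level 3, so k* = 3.
With the café holding the right, the brewery must at least compensate total damage at k*: 117 + 179 + 201 = 497.

$497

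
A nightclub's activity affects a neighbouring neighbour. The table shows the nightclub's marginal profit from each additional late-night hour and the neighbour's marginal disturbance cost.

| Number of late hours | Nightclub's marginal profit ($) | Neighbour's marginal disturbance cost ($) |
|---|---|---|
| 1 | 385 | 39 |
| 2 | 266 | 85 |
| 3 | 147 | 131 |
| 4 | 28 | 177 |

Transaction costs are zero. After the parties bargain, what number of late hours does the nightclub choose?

Bargaining reaches the level where marginal profit last exceeds marginal disturbance cost.
That holds through level 3 (147 ≥ 131) but not at 4 (28 < 177).

3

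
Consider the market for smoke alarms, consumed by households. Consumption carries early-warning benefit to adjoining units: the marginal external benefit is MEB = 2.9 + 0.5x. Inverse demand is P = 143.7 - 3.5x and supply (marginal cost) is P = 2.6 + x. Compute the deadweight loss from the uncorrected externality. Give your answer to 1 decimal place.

DWL = 43.1

Market equilibrium (private): 2.6 + x = 143.7 - 3.5x → x_m = 31.3556.
Social marginal benefit = demand + MEB = 146.6 - 3.0x.
Set SMB = MC: 146.6 - 3.0x = 2.6 + x → x* = 36.0000.
The welfare-loss triangle has base |x_m − x*| and height MEB(x_m) (the vertical gap between SMB and MC is zero at x* and MEB at x_m).
DWL = ½ × 4.6444 × 18.5778 = 43.1414.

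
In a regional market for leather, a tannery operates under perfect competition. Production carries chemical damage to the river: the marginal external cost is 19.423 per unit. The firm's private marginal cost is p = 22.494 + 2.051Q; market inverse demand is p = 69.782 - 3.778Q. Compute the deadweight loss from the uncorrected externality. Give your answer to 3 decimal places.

DWL = 32.360

Market equilibrium (private): 22.494 + 2.051Q = 69.782 - 3.778Q → Q_m = 8.1125.
Social marginal cost = private MC + MEC = 41.917 + 2.051Q.
Set SMC = demand: 41.917 + 2.051Q = 69.782 - 3.778Q → Q* = 4.7804.
Height of the DWL triangle at Q_m is SMC(Q_m) − demand(Q_m) = MEC(Q_m) = 19.4230.
DWL = ½ × 3.3321 × 19.4230 = 32.3597.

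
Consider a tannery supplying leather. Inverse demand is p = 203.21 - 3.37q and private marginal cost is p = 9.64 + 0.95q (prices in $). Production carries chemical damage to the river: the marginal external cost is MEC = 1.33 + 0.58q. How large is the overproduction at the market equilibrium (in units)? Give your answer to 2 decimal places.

Market equilibrium (private): 9.64 + 0.95q = 203.21 - 3.37q → q_m = 44.8079.
Social marginal cost = private MC + MEC = 10.97 + 1.53q.
Set SMC = demand: 10.97 + 1.53q = 203.21 - 3.37q → q* = 39.2327.
Gap = |44.8079 − 39.2327| = 5.5752.

5.58 units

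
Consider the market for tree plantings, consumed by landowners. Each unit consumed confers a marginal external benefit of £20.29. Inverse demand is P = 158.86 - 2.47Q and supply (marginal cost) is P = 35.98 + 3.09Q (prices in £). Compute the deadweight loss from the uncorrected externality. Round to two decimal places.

DWL = £37.02

Market equilibrium (private): 35.98 + 3.09Q = 158.86 - 2.47Q → Q_m = 22.1007.
Social marginal benefit = demand + MEB = 179.15 - 2.47Q.
Set SMB = MC: 179.15 - 2.47Q = 35.98 + 3.09Q → Q* = 25.7500.
Height of the DWL triangle at Q_m is SMB(Q_m) − MC(Q_m) = MEB(Q_m) = 20.2900.
DWL = ½ × 3.6493 × 20.2900 = 37.0221.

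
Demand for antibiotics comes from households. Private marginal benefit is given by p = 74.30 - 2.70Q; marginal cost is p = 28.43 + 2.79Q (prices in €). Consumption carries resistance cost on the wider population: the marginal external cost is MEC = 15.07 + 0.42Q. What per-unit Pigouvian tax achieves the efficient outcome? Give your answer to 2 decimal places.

Social marginal benefit = demand − MEC = 59.23 - 3.12Q.
Set SMB = MC: 59.23 - 3.12Q = 28.43 + 2.79Q → Q* = 5.2115.
The Pigouvian tax equals MEC at Q*: 15.07 + 0.42×5.2115 = 17.2588.

tax = €17.26 per unit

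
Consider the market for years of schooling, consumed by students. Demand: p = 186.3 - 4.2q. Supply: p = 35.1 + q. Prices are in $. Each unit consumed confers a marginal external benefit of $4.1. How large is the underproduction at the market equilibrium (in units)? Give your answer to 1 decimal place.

Market equilibrium (private): 35.1 + q = 186.3 - 4.2q → q_m = 29.0769.
Social marginal benefit = demand + MEB = 190.4 - 4.2q.
Set SMB = MC: 190.4 - 4.2q = 35.1 + q → q* = 29.8654.
Gap = |29.0769 − 29.8654| = 0.7885.

0.8 units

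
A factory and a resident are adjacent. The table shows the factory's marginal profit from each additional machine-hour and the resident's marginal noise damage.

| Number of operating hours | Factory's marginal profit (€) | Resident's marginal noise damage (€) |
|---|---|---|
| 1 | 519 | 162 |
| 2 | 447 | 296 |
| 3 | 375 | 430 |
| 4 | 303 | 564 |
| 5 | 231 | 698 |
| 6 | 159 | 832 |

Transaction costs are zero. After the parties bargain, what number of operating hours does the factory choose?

2

Bargaining reaches the level where marginal profit last exceeds marginal noise damage.
That holds through level 2 (447 ≥ 296) but not at 3 (375 < 430).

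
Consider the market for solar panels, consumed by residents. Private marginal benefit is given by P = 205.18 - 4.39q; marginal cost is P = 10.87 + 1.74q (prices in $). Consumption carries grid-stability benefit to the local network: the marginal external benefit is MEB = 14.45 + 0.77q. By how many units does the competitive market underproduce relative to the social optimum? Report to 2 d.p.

Market equilibrium (private): 10.87 + 1.74q = 205.18 - 4.39q → q_m = 31.6982.
Social marginal benefit = demand + MEB = 219.63 - 3.62q.
Set SMB = MC: 219.63 - 3.62q = 10.87 + 1.74q → q* = 38.9478.
Gap = |31.6982 − 38.9478| = 7.2496.

7.25 units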